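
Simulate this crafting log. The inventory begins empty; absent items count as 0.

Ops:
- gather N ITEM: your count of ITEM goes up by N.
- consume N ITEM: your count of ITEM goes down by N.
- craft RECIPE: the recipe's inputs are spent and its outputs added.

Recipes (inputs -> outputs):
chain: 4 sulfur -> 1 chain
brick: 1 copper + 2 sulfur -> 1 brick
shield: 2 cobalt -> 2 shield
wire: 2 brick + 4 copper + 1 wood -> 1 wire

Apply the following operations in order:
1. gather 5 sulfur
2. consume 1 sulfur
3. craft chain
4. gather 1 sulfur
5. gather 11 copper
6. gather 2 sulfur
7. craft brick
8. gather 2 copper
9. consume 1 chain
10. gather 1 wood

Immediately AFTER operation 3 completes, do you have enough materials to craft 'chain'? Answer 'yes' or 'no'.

After 1 (gather 5 sulfur): sulfur=5
After 2 (consume 1 sulfur): sulfur=4
After 3 (craft chain): chain=1

Answer: no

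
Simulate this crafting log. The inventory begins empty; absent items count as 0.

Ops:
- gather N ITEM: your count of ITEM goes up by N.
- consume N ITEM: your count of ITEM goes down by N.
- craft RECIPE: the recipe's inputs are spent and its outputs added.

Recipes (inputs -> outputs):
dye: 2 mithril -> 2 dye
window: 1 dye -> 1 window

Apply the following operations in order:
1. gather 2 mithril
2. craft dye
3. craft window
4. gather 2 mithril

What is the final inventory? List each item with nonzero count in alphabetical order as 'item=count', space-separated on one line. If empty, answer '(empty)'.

Answer: dye=1 mithril=2 window=1

Derivation:
After 1 (gather 2 mithril): mithril=2
After 2 (craft dye): dye=2
After 3 (craft window): dye=1 window=1
After 4 (gather 2 mithril): dye=1 mithril=2 window=1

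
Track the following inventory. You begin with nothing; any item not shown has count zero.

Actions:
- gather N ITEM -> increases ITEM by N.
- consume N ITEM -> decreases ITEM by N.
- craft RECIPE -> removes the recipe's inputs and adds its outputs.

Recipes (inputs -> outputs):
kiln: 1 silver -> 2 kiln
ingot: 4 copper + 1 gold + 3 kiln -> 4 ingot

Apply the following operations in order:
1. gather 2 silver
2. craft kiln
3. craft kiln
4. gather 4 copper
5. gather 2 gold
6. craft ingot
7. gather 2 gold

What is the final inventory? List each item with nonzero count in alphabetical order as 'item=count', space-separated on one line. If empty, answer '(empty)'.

Answer: gold=3 ingot=4 kiln=1

Derivation:
After 1 (gather 2 silver): silver=2
After 2 (craft kiln): kiln=2 silver=1
After 3 (craft kiln): kiln=4
After 4 (gather 4 copper): copper=4 kiln=4
After 5 (gather 2 gold): copper=4 gold=2 kiln=4
After 6 (craft ingot): gold=1 ingot=4 kiln=1
After 7 (gather 2 gold): gold=3 ingot=4 kiln=1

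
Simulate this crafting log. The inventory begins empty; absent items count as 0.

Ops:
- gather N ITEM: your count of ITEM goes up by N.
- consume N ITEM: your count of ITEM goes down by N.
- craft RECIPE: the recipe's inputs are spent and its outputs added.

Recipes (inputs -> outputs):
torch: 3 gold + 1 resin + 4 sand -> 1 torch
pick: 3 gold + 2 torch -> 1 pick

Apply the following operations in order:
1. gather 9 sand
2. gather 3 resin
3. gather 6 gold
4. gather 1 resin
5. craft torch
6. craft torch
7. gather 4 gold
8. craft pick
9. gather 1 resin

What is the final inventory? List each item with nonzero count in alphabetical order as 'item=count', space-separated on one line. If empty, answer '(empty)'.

After 1 (gather 9 sand): sand=9
After 2 (gather 3 resin): resin=3 sand=9
After 3 (gather 6 gold): gold=6 resin=3 sand=9
After 4 (gather 1 resin): gold=6 resin=4 sand=9
After 5 (craft torch): gold=3 resin=3 sand=5 torch=1
After 6 (craft torch): resin=2 sand=1 torch=2
After 7 (gather 4 gold): gold=4 resin=2 sand=1 torch=2
After 8 (craft pick): gold=1 pick=1 resin=2 sand=1
After 9 (gather 1 resin): gold=1 pick=1 resin=3 sand=1

Answer: gold=1 pick=1 resin=3 sand=1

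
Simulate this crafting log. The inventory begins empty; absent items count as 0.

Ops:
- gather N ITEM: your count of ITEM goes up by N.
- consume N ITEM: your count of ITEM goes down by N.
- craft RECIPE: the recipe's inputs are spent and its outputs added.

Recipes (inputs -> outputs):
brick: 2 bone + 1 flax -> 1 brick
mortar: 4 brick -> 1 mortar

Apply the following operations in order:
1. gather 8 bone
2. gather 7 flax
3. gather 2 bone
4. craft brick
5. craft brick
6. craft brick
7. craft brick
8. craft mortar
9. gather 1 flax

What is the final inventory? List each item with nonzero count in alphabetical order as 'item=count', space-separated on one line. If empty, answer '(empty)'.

After 1 (gather 8 bone): bone=8
After 2 (gather 7 flax): bone=8 flax=7
After 3 (gather 2 bone): bone=10 flax=7
After 4 (craft brick): bone=8 brick=1 flax=6
After 5 (craft brick): bone=6 brick=2 flax=5
After 6 (craft brick): bone=4 brick=3 flax=4
After 7 (craft brick): bone=2 brick=4 flax=3
After 8 (craft mortar): bone=2 flax=3 mortar=1
After 9 (gather 1 flax): bone=2 flax=4 mortar=1

Answer: bone=2 flax=4 mortar=1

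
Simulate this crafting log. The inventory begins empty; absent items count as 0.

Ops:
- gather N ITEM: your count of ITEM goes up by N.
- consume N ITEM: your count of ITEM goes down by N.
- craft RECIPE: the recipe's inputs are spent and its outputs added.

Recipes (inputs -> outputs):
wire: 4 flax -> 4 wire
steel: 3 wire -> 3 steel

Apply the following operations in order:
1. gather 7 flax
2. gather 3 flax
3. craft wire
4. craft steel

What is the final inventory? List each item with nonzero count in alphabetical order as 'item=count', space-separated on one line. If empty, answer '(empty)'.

After 1 (gather 7 flax): flax=7
After 2 (gather 3 flax): flax=10
After 3 (craft wire): flax=6 wire=4
After 4 (craft steel): flax=6 steel=3 wire=1

Answer: flax=6 steel=3 wire=1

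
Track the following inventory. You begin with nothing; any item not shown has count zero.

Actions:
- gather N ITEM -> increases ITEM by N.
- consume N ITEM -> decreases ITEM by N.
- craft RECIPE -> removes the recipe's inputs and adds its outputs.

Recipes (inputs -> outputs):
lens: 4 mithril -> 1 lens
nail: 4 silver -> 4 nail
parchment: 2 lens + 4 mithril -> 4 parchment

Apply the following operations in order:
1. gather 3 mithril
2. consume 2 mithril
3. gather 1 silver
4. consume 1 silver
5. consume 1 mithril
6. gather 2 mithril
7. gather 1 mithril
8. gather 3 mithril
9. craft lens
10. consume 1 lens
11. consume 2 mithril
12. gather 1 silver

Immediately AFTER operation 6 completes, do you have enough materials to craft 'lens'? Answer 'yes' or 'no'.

After 1 (gather 3 mithril): mithril=3
After 2 (consume 2 mithril): mithril=1
After 3 (gather 1 silver): mithril=1 silver=1
After 4 (consume 1 silver): mithril=1
After 5 (consume 1 mithril): (empty)
After 6 (gather 2 mithril): mithril=2

Answer: no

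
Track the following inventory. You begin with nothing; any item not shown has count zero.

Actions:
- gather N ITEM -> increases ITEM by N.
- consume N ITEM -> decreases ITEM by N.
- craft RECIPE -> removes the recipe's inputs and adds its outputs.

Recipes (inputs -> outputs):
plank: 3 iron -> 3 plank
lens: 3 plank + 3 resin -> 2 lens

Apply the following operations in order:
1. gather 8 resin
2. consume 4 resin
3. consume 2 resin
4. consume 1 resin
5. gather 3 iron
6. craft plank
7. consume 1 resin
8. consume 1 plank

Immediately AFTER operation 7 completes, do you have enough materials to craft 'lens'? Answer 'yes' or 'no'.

After 1 (gather 8 resin): resin=8
After 2 (consume 4 resin): resin=4
After 3 (consume 2 resin): resin=2
After 4 (consume 1 resin): resin=1
After 5 (gather 3 iron): iron=3 resin=1
After 6 (craft plank): plank=3 resin=1
After 7 (consume 1 resin): plank=3

Answer: no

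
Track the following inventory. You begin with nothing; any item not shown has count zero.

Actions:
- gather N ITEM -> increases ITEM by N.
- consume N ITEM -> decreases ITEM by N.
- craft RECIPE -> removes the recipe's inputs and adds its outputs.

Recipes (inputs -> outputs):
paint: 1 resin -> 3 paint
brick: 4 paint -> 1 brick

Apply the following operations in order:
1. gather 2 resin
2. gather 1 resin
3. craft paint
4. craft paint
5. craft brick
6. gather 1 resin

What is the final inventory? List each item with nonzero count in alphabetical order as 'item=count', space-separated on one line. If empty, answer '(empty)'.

After 1 (gather 2 resin): resin=2
After 2 (gather 1 resin): resin=3
After 3 (craft paint): paint=3 resin=2
After 4 (craft paint): paint=6 resin=1
After 5 (craft brick): brick=1 paint=2 resin=1
After 6 (gather 1 resin): brick=1 paint=2 resin=2

Answer: brick=1 paint=2 resin=2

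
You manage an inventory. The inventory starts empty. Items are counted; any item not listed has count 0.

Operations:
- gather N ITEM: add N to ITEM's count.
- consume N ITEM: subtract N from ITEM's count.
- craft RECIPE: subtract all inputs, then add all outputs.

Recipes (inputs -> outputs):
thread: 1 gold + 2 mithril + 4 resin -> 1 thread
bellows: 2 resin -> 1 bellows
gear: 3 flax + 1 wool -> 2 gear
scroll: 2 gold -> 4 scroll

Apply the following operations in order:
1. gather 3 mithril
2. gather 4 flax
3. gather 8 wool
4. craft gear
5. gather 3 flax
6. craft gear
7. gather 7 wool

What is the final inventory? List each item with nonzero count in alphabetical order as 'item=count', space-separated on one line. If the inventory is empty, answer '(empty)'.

After 1 (gather 3 mithril): mithril=3
After 2 (gather 4 flax): flax=4 mithril=3
After 3 (gather 8 wool): flax=4 mithril=3 wool=8
After 4 (craft gear): flax=1 gear=2 mithril=3 wool=7
After 5 (gather 3 flax): flax=4 gear=2 mithril=3 wool=7
After 6 (craft gear): flax=1 gear=4 mithril=3 wool=6
After 7 (gather 7 wool): flax=1 gear=4 mithril=3 wool=13

Answer: flax=1 gear=4 mithril=3 wool=13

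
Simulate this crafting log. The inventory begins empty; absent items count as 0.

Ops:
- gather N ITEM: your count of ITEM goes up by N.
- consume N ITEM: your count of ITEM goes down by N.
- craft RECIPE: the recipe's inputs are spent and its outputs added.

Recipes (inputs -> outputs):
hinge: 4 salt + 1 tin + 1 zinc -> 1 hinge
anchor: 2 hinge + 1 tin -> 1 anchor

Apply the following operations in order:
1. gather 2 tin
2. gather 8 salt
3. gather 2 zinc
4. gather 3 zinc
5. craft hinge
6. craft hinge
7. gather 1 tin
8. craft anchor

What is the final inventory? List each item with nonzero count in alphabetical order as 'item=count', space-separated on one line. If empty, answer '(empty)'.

After 1 (gather 2 tin): tin=2
After 2 (gather 8 salt): salt=8 tin=2
After 3 (gather 2 zinc): salt=8 tin=2 zinc=2
After 4 (gather 3 zinc): salt=8 tin=2 zinc=5
After 5 (craft hinge): hinge=1 salt=4 tin=1 zinc=4
After 6 (craft hinge): hinge=2 zinc=3
After 7 (gather 1 tin): hinge=2 tin=1 zinc=3
After 8 (craft anchor): anchor=1 zinc=3

Answer: anchor=1 zinc=3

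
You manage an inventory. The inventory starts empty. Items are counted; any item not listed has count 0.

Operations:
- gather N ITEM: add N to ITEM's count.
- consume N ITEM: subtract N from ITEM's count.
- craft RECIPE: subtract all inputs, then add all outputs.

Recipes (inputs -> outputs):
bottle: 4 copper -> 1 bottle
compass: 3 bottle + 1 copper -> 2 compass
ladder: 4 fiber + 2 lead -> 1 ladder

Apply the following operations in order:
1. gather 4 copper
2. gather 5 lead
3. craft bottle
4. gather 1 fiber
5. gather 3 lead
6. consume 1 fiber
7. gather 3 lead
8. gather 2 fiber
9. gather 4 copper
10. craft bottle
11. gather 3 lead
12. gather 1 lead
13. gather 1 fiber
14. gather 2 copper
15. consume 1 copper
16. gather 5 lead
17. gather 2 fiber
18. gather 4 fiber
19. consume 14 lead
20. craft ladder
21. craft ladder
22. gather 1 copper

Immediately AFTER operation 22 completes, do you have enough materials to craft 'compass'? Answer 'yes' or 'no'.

After 1 (gather 4 copper): copper=4
After 2 (gather 5 lead): copper=4 lead=5
After 3 (craft bottle): bottle=1 lead=5
After 4 (gather 1 fiber): bottle=1 fiber=1 lead=5
After 5 (gather 3 lead): bottle=1 fiber=1 lead=8
After 6 (consume 1 fiber): bottle=1 lead=8
After 7 (gather 3 lead): bottle=1 lead=11
After 8 (gather 2 fiber): bottle=1 fiber=2 lead=11
After 9 (gather 4 copper): bottle=1 copper=4 fiber=2 lead=11
After 10 (craft bottle): bottle=2 fiber=2 lead=11
After 11 (gather 3 lead): bottle=2 fiber=2 lead=14
After 12 (gather 1 lead): bottle=2 fiber=2 lead=15
After 13 (gather 1 fiber): bottle=2 fiber=3 lead=15
After 14 (gather 2 copper): bottle=2 copper=2 fiber=3 lead=15
After 15 (consume 1 copper): bottle=2 copper=1 fiber=3 lead=15
After 16 (gather 5 lead): bottle=2 copper=1 fiber=3 lead=20
After 17 (gather 2 fiber): bottle=2 copper=1 fiber=5 lead=20
After 18 (gather 4 fiber): bottle=2 copper=1 fiber=9 lead=20
After 19 (consume 14 lead): bottle=2 copper=1 fiber=9 lead=6
After 20 (craft ladder): bottle=2 copper=1 fiber=5 ladder=1 lead=4
After 21 (craft ladder): bottle=2 copper=1 fiber=1 ladder=2 lead=2
After 22 (gather 1 copper): bottle=2 copper=2 fiber=1 ladder=2 lead=2

Answer: no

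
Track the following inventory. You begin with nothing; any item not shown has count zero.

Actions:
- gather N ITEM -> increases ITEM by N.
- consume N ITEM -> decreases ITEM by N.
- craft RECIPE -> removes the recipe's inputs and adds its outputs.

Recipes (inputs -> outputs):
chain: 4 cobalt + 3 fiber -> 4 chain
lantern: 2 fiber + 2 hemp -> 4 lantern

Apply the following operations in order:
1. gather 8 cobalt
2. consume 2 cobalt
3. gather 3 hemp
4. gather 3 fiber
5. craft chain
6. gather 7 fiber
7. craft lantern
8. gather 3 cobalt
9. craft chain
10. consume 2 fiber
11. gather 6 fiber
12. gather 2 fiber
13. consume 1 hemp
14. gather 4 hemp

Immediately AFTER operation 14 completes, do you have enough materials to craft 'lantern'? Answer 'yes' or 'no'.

Answer: yes

Derivation:
After 1 (gather 8 cobalt): cobalt=8
After 2 (consume 2 cobalt): cobalt=6
After 3 (gather 3 hemp): cobalt=6 hemp=3
After 4 (gather 3 fiber): cobalt=6 fiber=3 hemp=3
After 5 (craft chain): chain=4 cobalt=2 hemp=3
After 6 (gather 7 fiber): chain=4 cobalt=2 fiber=7 hemp=3
After 7 (craft lantern): chain=4 cobalt=2 fiber=5 hemp=1 lantern=4
After 8 (gather 3 cobalt): chain=4 cobalt=5 fiber=5 hemp=1 lantern=4
After 9 (craft chain): chain=8 cobalt=1 fiber=2 hemp=1 lantern=4
After 10 (consume 2 fiber): chain=8 cobalt=1 hemp=1 lantern=4
After 11 (gather 6 fiber): chain=8 cobalt=1 fiber=6 hemp=1 lantern=4
After 12 (gather 2 fiber): chain=8 cobalt=1 fiber=8 hemp=1 lantern=4
After 13 (consume 1 hemp): chain=8 cobalt=1 fiber=8 lantern=4
After 14 (gather 4 hemp): chain=8 cobalt=1 fiber=8 hemp=4 lantern=4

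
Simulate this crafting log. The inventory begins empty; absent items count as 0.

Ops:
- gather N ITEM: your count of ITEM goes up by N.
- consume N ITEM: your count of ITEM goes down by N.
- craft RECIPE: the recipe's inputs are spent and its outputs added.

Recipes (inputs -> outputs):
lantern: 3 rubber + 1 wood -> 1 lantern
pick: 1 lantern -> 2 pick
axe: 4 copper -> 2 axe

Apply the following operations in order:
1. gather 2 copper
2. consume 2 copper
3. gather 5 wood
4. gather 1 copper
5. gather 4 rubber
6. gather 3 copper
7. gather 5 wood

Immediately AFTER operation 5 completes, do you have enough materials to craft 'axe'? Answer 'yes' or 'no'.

Answer: no

Derivation:
After 1 (gather 2 copper): copper=2
After 2 (consume 2 copper): (empty)
After 3 (gather 5 wood): wood=5
After 4 (gather 1 copper): copper=1 wood=5
After 5 (gather 4 rubber): copper=1 rubber=4 wood=5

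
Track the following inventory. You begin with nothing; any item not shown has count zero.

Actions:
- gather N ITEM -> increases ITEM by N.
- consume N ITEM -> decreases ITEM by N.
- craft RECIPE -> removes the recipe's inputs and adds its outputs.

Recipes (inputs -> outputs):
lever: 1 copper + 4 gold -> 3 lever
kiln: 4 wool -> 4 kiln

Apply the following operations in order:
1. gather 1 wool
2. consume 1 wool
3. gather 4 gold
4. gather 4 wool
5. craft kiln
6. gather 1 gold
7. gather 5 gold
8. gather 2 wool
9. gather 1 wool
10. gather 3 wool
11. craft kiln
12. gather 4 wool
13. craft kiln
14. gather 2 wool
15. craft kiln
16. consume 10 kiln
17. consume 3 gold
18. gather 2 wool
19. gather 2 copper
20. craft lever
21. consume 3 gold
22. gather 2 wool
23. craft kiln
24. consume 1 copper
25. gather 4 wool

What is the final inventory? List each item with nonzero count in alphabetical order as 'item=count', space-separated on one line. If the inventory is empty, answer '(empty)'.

Answer: kiln=10 lever=3 wool=4

Derivation:
After 1 (gather 1 wool): wool=1
After 2 (consume 1 wool): (empty)
After 3 (gather 4 gold): gold=4
After 4 (gather 4 wool): gold=4 wool=4
After 5 (craft kiln): gold=4 kiln=4
After 6 (gather 1 gold): gold=5 kiln=4
After 7 (gather 5 gold): gold=10 kiln=4
After 8 (gather 2 wool): gold=10 kiln=4 wool=2
After 9 (gather 1 wool): gold=10 kiln=4 wool=3
After 10 (gather 3 wool): gold=10 kiln=4 wool=6
After 11 (craft kiln): gold=10 kiln=8 wool=2
After 12 (gather 4 wool): gold=10 kiln=8 wool=6
After 13 (craft kiln): gold=10 kiln=12 wool=2
After 14 (gather 2 wool): gold=10 kiln=12 wool=4
After 15 (craft kiln): gold=10 kiln=16
After 16 (consume 10 kiln): gold=10 kiln=6
After 17 (consume 3 gold): gold=7 kiln=6
After 18 (gather 2 wool): gold=7 kiln=6 wool=2
After 19 (gather 2 copper): copper=2 gold=7 kiln=6 wool=2
After 20 (craft lever): copper=1 gold=3 kiln=6 lever=3 wool=2
After 21 (consume 3 gold): copper=1 kiln=6 lever=3 wool=2
After 22 (gather 2 wool): copper=1 kiln=6 lever=3 wool=4
After 23 (craft kiln): copper=1 kiln=10 lever=3
After 24 (consume 1 copper): kiln=10 lever=3
After 25 (gather 4 wool): kiln=10 lever=3 wool=4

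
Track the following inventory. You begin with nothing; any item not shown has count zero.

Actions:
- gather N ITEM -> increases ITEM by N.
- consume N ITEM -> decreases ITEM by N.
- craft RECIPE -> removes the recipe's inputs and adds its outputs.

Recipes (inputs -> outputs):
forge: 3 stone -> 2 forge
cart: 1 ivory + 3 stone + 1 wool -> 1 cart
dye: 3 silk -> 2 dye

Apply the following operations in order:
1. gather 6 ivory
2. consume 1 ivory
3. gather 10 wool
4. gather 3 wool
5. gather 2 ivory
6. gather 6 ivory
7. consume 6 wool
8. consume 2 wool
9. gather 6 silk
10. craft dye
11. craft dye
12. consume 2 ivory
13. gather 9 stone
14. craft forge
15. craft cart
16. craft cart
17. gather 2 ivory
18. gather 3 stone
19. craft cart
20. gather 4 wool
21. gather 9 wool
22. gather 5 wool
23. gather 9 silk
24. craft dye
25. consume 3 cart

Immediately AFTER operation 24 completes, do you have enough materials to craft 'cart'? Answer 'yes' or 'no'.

After 1 (gather 6 ivory): ivory=6
After 2 (consume 1 ivory): ivory=5
After 3 (gather 10 wool): ivory=5 wool=10
After 4 (gather 3 wool): ivory=5 wool=13
After 5 (gather 2 ivory): ivory=7 wool=13
After 6 (gather 6 ivory): ivory=13 wool=13
After 7 (consume 6 wool): ivory=13 wool=7
After 8 (consume 2 wool): ivory=13 wool=5
After 9 (gather 6 silk): ivory=13 silk=6 wool=5
After 10 (craft dye): dye=2 ivory=13 silk=3 wool=5
After 11 (craft dye): dye=4 ivory=13 wool=5
After 12 (consume 2 ivory): dye=4 ivory=11 wool=5
After 13 (gather 9 stone): dye=4 ivory=11 stone=9 wool=5
After 14 (craft forge): dye=4 forge=2 ivory=11 stone=6 wool=5
After 15 (craft cart): cart=1 dye=4 forge=2 ivory=10 stone=3 wool=4
After 16 (craft cart): cart=2 dye=4 forge=2 ivory=9 wool=3
After 17 (gather 2 ivory): cart=2 dye=4 forge=2 ivory=11 wool=3
After 18 (gather 3 stone): cart=2 dye=4 forge=2 ivory=11 stone=3 wool=3
After 19 (craft cart): cart=3 dye=4 forge=2 ivory=10 wool=2
After 20 (gather 4 wool): cart=3 dye=4 forge=2 ivory=10 wool=6
After 21 (gather 9 wool): cart=3 dye=4 forge=2 ivory=10 wool=15
After 22 (gather 5 wool): cart=3 dye=4 forge=2 ivory=10 wool=20
After 23 (gather 9 silk): cart=3 dye=4 forge=2 ivory=10 silk=9 wool=20
After 24 (craft dye): cart=3 dye=6 forge=2 ivory=10 silk=6 wool=20

Answer: no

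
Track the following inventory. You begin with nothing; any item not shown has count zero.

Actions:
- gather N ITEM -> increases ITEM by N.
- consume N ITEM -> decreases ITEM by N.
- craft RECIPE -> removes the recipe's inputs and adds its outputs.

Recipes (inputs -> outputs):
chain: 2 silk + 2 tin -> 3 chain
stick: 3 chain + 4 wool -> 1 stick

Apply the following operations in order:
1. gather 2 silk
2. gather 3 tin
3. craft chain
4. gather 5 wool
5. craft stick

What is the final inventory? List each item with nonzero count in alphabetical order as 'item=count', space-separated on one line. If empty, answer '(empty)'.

After 1 (gather 2 silk): silk=2
After 2 (gather 3 tin): silk=2 tin=3
After 3 (craft chain): chain=3 tin=1
After 4 (gather 5 wool): chain=3 tin=1 wool=5
After 5 (craft stick): stick=1 tin=1 wool=1

Answer: stick=1 tin=1 wool=1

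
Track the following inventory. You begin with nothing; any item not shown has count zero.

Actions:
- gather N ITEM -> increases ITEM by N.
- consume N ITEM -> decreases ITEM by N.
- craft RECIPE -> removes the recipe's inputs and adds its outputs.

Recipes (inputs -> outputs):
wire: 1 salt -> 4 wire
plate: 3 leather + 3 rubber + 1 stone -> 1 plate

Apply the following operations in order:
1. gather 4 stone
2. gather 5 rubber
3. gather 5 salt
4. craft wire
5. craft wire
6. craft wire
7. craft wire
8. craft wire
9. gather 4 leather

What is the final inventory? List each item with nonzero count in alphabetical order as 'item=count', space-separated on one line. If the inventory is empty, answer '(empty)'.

Answer: leather=4 rubber=5 stone=4 wire=20

Derivation:
After 1 (gather 4 stone): stone=4
After 2 (gather 5 rubber): rubber=5 stone=4
After 3 (gather 5 salt): rubber=5 salt=5 stone=4
After 4 (craft wire): rubber=5 salt=4 stone=4 wire=4
After 5 (craft wire): rubber=5 salt=3 stone=4 wire=8
After 6 (craft wire): rubber=5 salt=2 stone=4 wire=12
After 7 (craft wire): rubber=5 salt=1 stone=4 wire=16
After 8 (craft wire): rubber=5 stone=4 wire=20
After 9 (gather 4 leather): leather=4 rubber=5 stone=4 wire=20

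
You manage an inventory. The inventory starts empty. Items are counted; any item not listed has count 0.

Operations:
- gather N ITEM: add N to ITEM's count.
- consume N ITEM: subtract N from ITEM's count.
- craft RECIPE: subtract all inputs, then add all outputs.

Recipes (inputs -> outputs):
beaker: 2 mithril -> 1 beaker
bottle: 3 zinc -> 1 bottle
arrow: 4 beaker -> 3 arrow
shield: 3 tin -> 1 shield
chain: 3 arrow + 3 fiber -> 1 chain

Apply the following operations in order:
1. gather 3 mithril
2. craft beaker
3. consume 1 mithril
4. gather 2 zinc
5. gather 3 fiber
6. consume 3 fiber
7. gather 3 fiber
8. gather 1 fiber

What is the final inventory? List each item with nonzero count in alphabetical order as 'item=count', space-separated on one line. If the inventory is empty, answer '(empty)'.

After 1 (gather 3 mithril): mithril=3
After 2 (craft beaker): beaker=1 mithril=1
After 3 (consume 1 mithril): beaker=1
After 4 (gather 2 zinc): beaker=1 zinc=2
After 5 (gather 3 fiber): beaker=1 fiber=3 zinc=2
After 6 (consume 3 fiber): beaker=1 zinc=2
After 7 (gather 3 fiber): beaker=1 fiber=3 zinc=2
After 8 (gather 1 fiber): beaker=1 fiber=4 zinc=2

Answer: beaker=1 fiber=4 zinc=2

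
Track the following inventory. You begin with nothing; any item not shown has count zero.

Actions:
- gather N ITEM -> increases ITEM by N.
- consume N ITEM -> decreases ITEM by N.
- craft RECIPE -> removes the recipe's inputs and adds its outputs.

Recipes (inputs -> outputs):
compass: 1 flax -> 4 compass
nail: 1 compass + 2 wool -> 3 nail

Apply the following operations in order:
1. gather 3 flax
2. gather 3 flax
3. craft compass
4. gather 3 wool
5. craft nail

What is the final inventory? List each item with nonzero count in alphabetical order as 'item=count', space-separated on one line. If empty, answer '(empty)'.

Answer: compass=3 flax=5 nail=3 wool=1

Derivation:
After 1 (gather 3 flax): flax=3
After 2 (gather 3 flax): flax=6
After 3 (craft compass): compass=4 flax=5
After 4 (gather 3 wool): compass=4 flax=5 wool=3
After 5 (craft nail): compass=3 flax=5 nail=3 wool=1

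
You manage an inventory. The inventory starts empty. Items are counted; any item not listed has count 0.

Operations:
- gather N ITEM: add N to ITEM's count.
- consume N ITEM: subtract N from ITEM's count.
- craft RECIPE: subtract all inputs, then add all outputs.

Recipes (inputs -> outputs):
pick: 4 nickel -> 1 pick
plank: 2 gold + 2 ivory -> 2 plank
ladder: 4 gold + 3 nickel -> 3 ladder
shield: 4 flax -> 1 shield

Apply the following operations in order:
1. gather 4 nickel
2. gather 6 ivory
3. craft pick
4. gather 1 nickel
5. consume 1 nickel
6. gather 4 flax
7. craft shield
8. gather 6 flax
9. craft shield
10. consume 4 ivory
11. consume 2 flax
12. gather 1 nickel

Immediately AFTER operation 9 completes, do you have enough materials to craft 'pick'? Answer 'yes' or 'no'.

After 1 (gather 4 nickel): nickel=4
After 2 (gather 6 ivory): ivory=6 nickel=4
After 3 (craft pick): ivory=6 pick=1
After 4 (gather 1 nickel): ivory=6 nickel=1 pick=1
After 5 (consume 1 nickel): ivory=6 pick=1
After 6 (gather 4 flax): flax=4 ivory=6 pick=1
After 7 (craft shield): ivory=6 pick=1 shield=1
After 8 (gather 6 flax): flax=6 ivory=6 pick=1 shield=1
After 9 (craft shield): flax=2 ivory=6 pick=1 shield=2

Answer: no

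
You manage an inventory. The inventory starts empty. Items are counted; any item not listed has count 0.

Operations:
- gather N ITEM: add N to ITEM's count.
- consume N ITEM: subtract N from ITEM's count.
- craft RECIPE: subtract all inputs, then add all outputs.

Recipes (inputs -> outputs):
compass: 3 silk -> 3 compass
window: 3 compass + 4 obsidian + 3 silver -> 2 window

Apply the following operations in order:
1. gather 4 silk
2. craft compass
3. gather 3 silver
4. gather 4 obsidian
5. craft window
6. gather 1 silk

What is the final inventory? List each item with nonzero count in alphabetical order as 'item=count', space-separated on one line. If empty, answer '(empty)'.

Answer: silk=2 window=2

Derivation:
After 1 (gather 4 silk): silk=4
After 2 (craft compass): compass=3 silk=1
After 3 (gather 3 silver): compass=3 silk=1 silver=3
After 4 (gather 4 obsidian): compass=3 obsidian=4 silk=1 silver=3
After 5 (craft window): silk=1 window=2
After 6 (gather 1 silk): silk=2 window=2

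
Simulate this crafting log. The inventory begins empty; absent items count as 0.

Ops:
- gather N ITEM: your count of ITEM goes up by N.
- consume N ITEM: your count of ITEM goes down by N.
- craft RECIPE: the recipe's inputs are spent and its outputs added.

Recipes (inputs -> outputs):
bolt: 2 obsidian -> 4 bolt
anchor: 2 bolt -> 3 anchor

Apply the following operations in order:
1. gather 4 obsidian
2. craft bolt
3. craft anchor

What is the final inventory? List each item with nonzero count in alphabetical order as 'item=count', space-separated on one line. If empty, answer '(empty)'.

Answer: anchor=3 bolt=2 obsidian=2

Derivation:
After 1 (gather 4 obsidian): obsidian=4
After 2 (craft bolt): bolt=4 obsidian=2
After 3 (craft anchor): anchor=3 bolt=2 obsidian=2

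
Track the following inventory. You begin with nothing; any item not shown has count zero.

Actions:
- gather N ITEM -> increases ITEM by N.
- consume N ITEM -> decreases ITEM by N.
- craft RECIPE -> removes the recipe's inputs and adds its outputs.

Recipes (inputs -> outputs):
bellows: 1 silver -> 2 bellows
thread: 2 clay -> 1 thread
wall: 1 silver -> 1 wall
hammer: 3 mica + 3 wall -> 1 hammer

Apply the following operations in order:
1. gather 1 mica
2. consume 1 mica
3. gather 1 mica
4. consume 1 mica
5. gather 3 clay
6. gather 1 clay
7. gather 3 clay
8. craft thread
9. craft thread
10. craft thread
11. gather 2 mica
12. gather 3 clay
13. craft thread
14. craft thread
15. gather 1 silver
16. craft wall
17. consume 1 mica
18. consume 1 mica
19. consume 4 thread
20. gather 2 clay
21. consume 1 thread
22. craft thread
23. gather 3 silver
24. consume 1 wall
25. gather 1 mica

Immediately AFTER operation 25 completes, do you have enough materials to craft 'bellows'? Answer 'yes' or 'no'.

Answer: yes

Derivation:
After 1 (gather 1 mica): mica=1
After 2 (consume 1 mica): (empty)
After 3 (gather 1 mica): mica=1
After 4 (consume 1 mica): (empty)
After 5 (gather 3 clay): clay=3
After 6 (gather 1 clay): clay=4
After 7 (gather 3 clay): clay=7
After 8 (craft thread): clay=5 thread=1
After 9 (craft thread): clay=3 thread=2
After 10 (craft thread): clay=1 thread=3
After 11 (gather 2 mica): clay=1 mica=2 thread=3
After 12 (gather 3 clay): clay=4 mica=2 thread=3
After 13 (craft thread): clay=2 mica=2 thread=4
After 14 (craft thread): mica=2 thread=5
After 15 (gather 1 silver): mica=2 silver=1 thread=5
After 16 (craft wall): mica=2 thread=5 wall=1
After 17 (consume 1 mica): mica=1 thread=5 wall=1
After 18 (consume 1 mica): thread=5 wall=1
After 19 (consume 4 thread): thread=1 wall=1
After 20 (gather 2 clay): clay=2 thread=1 wall=1
After 21 (consume 1 thread): clay=2 wall=1
After 22 (craft thread): thread=1 wall=1
After 23 (gather 3 silver): silver=3 thread=1 wall=1
After 24 (consume 1 wall): silver=3 thread=1
After 25 (gather 1 mica): mica=1 silver=3 thread=1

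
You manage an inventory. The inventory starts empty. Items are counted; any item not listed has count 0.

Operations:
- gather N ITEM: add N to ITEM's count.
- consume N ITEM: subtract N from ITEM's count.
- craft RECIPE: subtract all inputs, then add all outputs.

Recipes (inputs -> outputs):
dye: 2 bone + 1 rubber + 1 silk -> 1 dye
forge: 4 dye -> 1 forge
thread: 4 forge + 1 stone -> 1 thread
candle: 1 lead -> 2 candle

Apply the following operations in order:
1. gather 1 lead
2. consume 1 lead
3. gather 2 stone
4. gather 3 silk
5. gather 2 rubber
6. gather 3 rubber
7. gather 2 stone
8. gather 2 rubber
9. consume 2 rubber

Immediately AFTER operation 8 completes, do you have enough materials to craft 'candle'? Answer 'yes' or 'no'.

After 1 (gather 1 lead): lead=1
After 2 (consume 1 lead): (empty)
After 3 (gather 2 stone): stone=2
After 4 (gather 3 silk): silk=3 stone=2
After 5 (gather 2 rubber): rubber=2 silk=3 stone=2
After 6 (gather 3 rubber): rubber=5 silk=3 stone=2
After 7 (gather 2 stone): rubber=5 silk=3 stone=4
After 8 (gather 2 rubber): rubber=7 silk=3 stone=4

Answer: no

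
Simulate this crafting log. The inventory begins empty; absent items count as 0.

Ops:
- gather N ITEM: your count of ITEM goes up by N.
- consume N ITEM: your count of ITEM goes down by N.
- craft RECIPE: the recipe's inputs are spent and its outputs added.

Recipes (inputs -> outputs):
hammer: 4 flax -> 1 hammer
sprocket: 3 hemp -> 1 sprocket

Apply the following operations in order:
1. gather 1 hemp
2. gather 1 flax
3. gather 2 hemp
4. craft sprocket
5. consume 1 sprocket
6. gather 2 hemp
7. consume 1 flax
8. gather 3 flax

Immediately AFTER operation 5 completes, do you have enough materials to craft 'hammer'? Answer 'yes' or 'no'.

Answer: no

Derivation:
After 1 (gather 1 hemp): hemp=1
After 2 (gather 1 flax): flax=1 hemp=1
After 3 (gather 2 hemp): flax=1 hemp=3
After 4 (craft sprocket): flax=1 sprocket=1
After 5 (consume 1 sprocket): flax=1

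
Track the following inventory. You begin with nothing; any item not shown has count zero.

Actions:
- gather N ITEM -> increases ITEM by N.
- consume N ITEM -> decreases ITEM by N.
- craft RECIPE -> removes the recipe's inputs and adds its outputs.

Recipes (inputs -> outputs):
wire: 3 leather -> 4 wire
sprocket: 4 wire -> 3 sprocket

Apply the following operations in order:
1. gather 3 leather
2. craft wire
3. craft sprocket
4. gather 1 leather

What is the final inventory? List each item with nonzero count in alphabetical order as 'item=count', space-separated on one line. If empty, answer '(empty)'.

After 1 (gather 3 leather): leather=3
After 2 (craft wire): wire=4
After 3 (craft sprocket): sprocket=3
After 4 (gather 1 leather): leather=1 sprocket=3

Answer: leather=1 sprocket=3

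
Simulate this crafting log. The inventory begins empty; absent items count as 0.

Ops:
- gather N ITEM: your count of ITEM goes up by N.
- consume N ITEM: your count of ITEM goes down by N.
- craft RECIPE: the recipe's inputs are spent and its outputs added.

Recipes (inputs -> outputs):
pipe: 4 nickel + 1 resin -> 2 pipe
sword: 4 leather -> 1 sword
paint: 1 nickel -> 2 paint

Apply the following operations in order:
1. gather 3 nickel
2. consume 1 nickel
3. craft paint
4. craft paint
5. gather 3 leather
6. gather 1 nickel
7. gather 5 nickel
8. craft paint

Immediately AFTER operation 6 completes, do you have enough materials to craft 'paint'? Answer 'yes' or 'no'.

After 1 (gather 3 nickel): nickel=3
After 2 (consume 1 nickel): nickel=2
After 3 (craft paint): nickel=1 paint=2
After 4 (craft paint): paint=4
After 5 (gather 3 leather): leather=3 paint=4
After 6 (gather 1 nickel): leather=3 nickel=1 paint=4

Answer: yes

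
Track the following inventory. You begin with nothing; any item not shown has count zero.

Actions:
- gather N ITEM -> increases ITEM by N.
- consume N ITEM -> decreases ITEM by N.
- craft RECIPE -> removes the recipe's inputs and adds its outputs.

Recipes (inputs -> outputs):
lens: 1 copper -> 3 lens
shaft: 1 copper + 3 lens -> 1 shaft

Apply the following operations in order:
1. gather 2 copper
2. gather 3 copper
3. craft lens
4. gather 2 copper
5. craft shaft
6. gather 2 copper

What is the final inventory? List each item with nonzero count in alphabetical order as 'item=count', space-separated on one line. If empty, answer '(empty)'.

Answer: copper=7 shaft=1

Derivation:
After 1 (gather 2 copper): copper=2
After 2 (gather 3 copper): copper=5
After 3 (craft lens): copper=4 lens=3
After 4 (gather 2 copper): copper=6 lens=3
After 5 (craft shaft): copper=5 shaft=1
After 6 (gather 2 copper): copper=7 shaft=1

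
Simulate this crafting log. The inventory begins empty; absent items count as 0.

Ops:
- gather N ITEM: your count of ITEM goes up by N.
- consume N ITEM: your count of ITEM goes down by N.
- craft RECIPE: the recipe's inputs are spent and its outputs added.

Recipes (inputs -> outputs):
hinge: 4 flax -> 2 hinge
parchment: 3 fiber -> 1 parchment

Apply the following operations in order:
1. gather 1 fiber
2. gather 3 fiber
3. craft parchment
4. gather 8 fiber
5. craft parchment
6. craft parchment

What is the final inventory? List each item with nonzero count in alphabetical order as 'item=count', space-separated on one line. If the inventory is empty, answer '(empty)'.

After 1 (gather 1 fiber): fiber=1
After 2 (gather 3 fiber): fiber=4
After 3 (craft parchment): fiber=1 parchment=1
After 4 (gather 8 fiber): fiber=9 parchment=1
After 5 (craft parchment): fiber=6 parchment=2
After 6 (craft parchment): fiber=3 parchment=3

Answer: fiber=3 parchment=3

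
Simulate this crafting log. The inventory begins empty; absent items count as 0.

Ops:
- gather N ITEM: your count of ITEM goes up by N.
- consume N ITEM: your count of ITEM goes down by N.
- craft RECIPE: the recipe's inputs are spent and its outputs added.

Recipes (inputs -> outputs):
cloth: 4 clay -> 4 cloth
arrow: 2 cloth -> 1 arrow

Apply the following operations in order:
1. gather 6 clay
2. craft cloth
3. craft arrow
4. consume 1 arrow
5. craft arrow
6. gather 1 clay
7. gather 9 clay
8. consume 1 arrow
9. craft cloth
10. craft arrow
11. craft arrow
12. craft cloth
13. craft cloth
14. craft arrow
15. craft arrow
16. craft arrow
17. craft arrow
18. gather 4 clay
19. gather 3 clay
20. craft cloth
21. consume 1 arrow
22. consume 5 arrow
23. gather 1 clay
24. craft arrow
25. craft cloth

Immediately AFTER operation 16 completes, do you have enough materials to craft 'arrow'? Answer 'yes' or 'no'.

After 1 (gather 6 clay): clay=6
After 2 (craft cloth): clay=2 cloth=4
After 3 (craft arrow): arrow=1 clay=2 cloth=2
After 4 (consume 1 arrow): clay=2 cloth=2
After 5 (craft arrow): arrow=1 clay=2
After 6 (gather 1 clay): arrow=1 clay=3
After 7 (gather 9 clay): arrow=1 clay=12
After 8 (consume 1 arrow): clay=12
After 9 (craft cloth): clay=8 cloth=4
After 10 (craft arrow): arrow=1 clay=8 cloth=2
After 11 (craft arrow): arrow=2 clay=8
After 12 (craft cloth): arrow=2 clay=4 cloth=4
After 13 (craft cloth): arrow=2 cloth=8
After 14 (craft arrow): arrow=3 cloth=6
After 15 (craft arrow): arrow=4 cloth=4
After 16 (craft arrow): arrow=5 cloth=2

Answer: yes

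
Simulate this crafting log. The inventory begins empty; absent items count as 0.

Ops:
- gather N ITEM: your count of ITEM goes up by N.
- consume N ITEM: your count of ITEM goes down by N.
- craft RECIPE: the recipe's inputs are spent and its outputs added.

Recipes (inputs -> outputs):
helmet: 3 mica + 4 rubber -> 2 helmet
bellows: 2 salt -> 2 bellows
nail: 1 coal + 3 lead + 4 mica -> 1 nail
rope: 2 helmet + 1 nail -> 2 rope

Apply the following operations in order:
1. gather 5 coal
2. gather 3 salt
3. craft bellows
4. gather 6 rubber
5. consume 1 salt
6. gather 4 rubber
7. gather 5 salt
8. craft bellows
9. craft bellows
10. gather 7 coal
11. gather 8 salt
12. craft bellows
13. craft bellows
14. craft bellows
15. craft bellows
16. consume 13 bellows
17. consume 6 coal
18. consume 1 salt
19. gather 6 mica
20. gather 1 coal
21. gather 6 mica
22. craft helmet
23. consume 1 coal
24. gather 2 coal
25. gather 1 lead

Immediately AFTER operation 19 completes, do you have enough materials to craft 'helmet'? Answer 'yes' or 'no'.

Answer: yes

Derivation:
After 1 (gather 5 coal): coal=5
After 2 (gather 3 salt): coal=5 salt=3
After 3 (craft bellows): bellows=2 coal=5 salt=1
After 4 (gather 6 rubber): bellows=2 coal=5 rubber=6 salt=1
After 5 (consume 1 salt): bellows=2 coal=5 rubber=6
After 6 (gather 4 rubber): bellows=2 coal=5 rubber=10
After 7 (gather 5 salt): bellows=2 coal=5 rubber=10 salt=5
After 8 (craft bellows): bellows=4 coal=5 rubber=10 salt=3
After 9 (craft bellows): bellows=6 coal=5 rubber=10 salt=1
After 10 (gather 7 coal): bellows=6 coal=12 rubber=10 salt=1
After 11 (gather 8 salt): bellows=6 coal=12 rubber=10 salt=9
After 12 (craft bellows): bellows=8 coal=12 rubber=10 salt=7
After 13 (craft bellows): bellows=10 coal=12 rubber=10 salt=5
After 14 (craft bellows): bellows=12 coal=12 rubber=10 salt=3
After 15 (craft bellows): bellows=14 coal=12 rubber=10 salt=1
After 16 (consume 13 bellows): bellows=1 coal=12 rubber=10 salt=1
After 17 (consume 6 coal): bellows=1 coal=6 rubber=10 salt=1
After 18 (consume 1 salt): bellows=1 coal=6 rubber=10
After 19 (gather 6 mica): bellows=1 coal=6 mica=6 rubber=10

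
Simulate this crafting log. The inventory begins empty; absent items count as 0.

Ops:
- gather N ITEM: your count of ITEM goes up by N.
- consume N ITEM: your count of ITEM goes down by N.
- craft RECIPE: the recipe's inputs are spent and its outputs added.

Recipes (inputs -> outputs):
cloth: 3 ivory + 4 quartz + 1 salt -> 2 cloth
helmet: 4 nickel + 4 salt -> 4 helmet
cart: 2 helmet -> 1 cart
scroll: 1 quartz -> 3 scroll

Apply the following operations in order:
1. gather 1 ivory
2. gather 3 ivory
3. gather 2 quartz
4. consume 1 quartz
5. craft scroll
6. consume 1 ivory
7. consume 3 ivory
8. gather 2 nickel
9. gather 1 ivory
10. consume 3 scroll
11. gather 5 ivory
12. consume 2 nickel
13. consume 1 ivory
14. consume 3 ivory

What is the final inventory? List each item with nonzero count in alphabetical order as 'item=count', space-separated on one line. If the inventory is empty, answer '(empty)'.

After 1 (gather 1 ivory): ivory=1
After 2 (gather 3 ivory): ivory=4
After 3 (gather 2 quartz): ivory=4 quartz=2
After 4 (consume 1 quartz): ivory=4 quartz=1
After 5 (craft scroll): ivory=4 scroll=3
After 6 (consume 1 ivory): ivory=3 scroll=3
After 7 (consume 3 ivory): scroll=3
After 8 (gather 2 nickel): nickel=2 scroll=3
After 9 (gather 1 ivory): ivory=1 nickel=2 scroll=3
After 10 (consume 3 scroll): ivory=1 nickel=2
After 11 (gather 5 ivory): ivory=6 nickel=2
After 12 (consume 2 nickel): ivory=6
After 13 (consume 1 ivory): ivory=5
After 14 (consume 3 ivory): ivory=2

Answer: ivory=2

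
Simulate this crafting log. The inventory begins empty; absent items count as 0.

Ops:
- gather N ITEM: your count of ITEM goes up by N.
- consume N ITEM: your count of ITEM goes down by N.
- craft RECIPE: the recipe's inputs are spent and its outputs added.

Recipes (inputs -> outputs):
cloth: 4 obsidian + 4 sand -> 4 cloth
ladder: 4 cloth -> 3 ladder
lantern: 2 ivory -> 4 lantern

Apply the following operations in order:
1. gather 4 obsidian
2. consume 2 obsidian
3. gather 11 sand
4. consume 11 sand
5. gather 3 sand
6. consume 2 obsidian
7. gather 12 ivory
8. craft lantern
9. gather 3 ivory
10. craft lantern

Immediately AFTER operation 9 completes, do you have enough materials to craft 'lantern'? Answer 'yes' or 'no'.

After 1 (gather 4 obsidian): obsidian=4
After 2 (consume 2 obsidian): obsidian=2
After 3 (gather 11 sand): obsidian=2 sand=11
After 4 (consume 11 sand): obsidian=2
After 5 (gather 3 sand): obsidian=2 sand=3
After 6 (consume 2 obsidian): sand=3
After 7 (gather 12 ivory): ivory=12 sand=3
After 8 (craft lantern): ivory=10 lantern=4 sand=3
After 9 (gather 3 ivory): ivory=13 lantern=4 sand=3

Answer: yes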